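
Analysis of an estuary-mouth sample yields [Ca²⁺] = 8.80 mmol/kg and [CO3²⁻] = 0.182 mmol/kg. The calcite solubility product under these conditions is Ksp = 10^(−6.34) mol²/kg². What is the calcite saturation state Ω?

Ω = 3.50

Ksp = 10^(−6.34) = 4.571×10^-7
Ω = [Ca²⁺][CO3²⁻]/Ksp = (8.80×10^-3)(0.182×10^-3) / 4.571×10^-7 = 3.50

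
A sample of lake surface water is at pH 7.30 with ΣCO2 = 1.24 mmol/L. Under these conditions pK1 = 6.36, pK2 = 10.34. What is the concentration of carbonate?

α₂ = 1 / (1 + [H⁺]/K2 + [H⁺]²/(K1K2)) = 1 / (1 + 10^+3.04 + 10^+2.10)
   = 1 / (1 + 1096.5 + 125.89) = 1/1223.4 = 0.0008174
[CO3²⁻] = α₂ × DIC = 0.0008174 × 1.24 = 0.00101 mmol/L = 1.01 μmol/L

[CO3²⁻] = 1.01 μmol/L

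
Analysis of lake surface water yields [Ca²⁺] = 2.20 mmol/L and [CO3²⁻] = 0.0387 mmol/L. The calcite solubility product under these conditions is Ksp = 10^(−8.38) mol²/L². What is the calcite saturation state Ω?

Ω = 20.4

Ksp = 10^(−8.38) = 4.169×10^-9
Ω = [Ca²⁺][CO3²⁻]/Ksp = (2.20×10^-3)(0.0387×10^-3) / 4.169×10^-9 = 20.4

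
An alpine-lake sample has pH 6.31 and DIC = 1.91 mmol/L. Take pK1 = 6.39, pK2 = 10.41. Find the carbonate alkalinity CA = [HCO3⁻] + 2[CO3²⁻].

CA = [HCO3⁻] + 2[CO3²⁻] = (α₁ + 2α₂)·DIC
At pH 6.31: [H⁺]/K1 = 10^0.08 = 1.2023, K2/[H⁺] = 10^-4.10 = 7.9433×10^-5
α₁ = 1/(1 + 1.2023 + 7.9433×10^-5) = 1/2.2023 = 0.4541; α₂ = α₁·K2/[H⁺] = 3.607×10^-5
α₁ + 2α₂ = 0.4541
CA = 0.4541 × 1.91 = 0.867 mmol/L

CA = 0.867 mmol/L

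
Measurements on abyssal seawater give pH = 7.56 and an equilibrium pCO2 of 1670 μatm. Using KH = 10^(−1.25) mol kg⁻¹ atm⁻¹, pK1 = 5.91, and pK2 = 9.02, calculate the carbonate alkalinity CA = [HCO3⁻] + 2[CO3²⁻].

[CO2*] = KH · pCO2 = 10^(−1.25) × 1670×10^-6 = 9.391×10^-5 mol/kg
α₀ = 1/(1 + K1/[H⁺] + K1K2/[H⁺]²) = 1/(1 + 10^+1.65 + 10^+0.19) = 0.02118
DIC = [CO2*]/α₀ = 9.391×10^-5 / 0.02118 = 4.434 mmol/kg
CA = (α₁ + 2α₂)·DIC = (0.9460 + 2×0.03280) × 4.434 = 4.49 mmol/kg

CA = 4.49 mmol/kg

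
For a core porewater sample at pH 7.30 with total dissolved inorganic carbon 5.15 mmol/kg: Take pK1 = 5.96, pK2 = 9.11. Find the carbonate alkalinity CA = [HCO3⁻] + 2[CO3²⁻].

CA = [HCO3⁻] + 2[CO3²⁻] = (α₁ + 2α₂)·DIC
At pH 7.30: [H⁺]/K1 = 10^-1.34 = 0.045709, K2/[H⁺] = 10^-1.81 = 0.015488
α₁ = 1/(1 + 0.045709 + 0.015488) = 1/1.0612 = 0.9423; α₂ = α₁·K2/[H⁺] = 0.01459
α₁ + 2α₂ = 0.9715
CA = 0.9715 × 5.15 = 5.00 mmol/kg

CA = 5.00 mmol/kg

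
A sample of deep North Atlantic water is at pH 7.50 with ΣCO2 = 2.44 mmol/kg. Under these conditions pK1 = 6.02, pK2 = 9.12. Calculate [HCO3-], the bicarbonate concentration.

[HCO3⁻] = 2.31 mmol/kg

α₁ = 1 / (1 + [H⁺]/K1 + K2/[H⁺]) = 1 / (1 + 10^-1.48 + 10^-1.62)
   = 1 / (1 + 0.033113 + 0.023988) = 1/1.0571 = 0.9460
[HCO3⁻] = α₁ × DIC = 0.9460 × 2.44 = 2.31 mmol/kg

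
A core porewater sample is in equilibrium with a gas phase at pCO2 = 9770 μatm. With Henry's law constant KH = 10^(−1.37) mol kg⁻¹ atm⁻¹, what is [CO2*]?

[CO2*] = 417 μmol/kg

KH = 10^(−1.37) = 4.266×10^-2 mol kg⁻¹ atm⁻¹
[CO2*] = KH · pCO2 = 4.266×10^-2 × 9770×10^-6 atm = 4.17×10^-4 mol/kg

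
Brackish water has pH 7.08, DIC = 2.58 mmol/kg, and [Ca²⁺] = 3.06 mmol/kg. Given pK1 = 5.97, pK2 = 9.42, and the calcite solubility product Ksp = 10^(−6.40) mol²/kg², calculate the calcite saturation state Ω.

Ω = 0.0838

α₂ = 1 / (1 + [H⁺]/K2 + [H⁺]²/(K1K2)) = 1 / (1 + 10^+2.34 + 10^+1.23)
   = 1 / (1 + 218.78 + 16.982) = 1/236.76 = 0.004224
[CO3²⁻] = α₂ × DIC = 0.004224 × 2.58 = 0.01090 mmol/kg = 10.90 μmol/kg
Ksp = 10^(−6.40) = 3.981×10^-7
Ω = [Ca²⁺][CO3²⁻]/Ksp = (3.06×10^-3)(1.090×10^-5) / 3.981×10^-7 = 0.0838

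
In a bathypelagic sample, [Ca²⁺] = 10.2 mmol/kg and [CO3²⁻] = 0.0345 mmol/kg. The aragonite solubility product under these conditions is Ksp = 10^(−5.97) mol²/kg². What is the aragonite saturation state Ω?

Ω = 0.328

Ksp = 10^(−5.97) = 1.072×10^-6
Ω = [Ca²⁺][CO3²⁻]/Ksp = (10.2×10^-3)(0.0345×10^-3) / 1.072×10^-6 = 0.328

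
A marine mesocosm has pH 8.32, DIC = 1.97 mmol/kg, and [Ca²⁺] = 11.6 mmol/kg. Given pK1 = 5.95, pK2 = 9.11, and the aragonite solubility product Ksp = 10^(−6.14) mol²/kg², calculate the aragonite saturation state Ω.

α₂ = 1 / (1 + [H⁺]/K2 + [H⁺]²/(K1K2)) = 1 / (1 + 10^+0.79 + 10^-1.58)
   = 1 / (1 + 6.1660 + 0.026303) = 1/7.1923 = 0.1390
[CO3²⁻] = α₂ × DIC = 0.1390 × 1.97 = 0.2739 mmol/kg
Ksp = 10^(−6.14) = 7.244×10^-7
Ω = [Ca²⁺][CO3²⁻]/Ksp = (11.6×10^-3)(2.739×10^-4) / 7.244×10^-7 = 4.39

Ω = 4.39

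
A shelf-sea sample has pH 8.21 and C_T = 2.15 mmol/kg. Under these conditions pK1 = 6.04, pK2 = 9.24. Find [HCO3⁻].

α₁ = 1 / (1 + [H⁺]/K1 + K2/[H⁺]) = 1 / (1 + 10^-2.17 + 10^-1.03)
   = 1 / (1 + 0.0067608 + 0.093325) = 1/1.1001 = 0.9090
[HCO3⁻] = α₁ × DIC = 0.9090 × 2.15 = 1.95 mmol/kg

[HCO3⁻] = 1.95 mmol/kg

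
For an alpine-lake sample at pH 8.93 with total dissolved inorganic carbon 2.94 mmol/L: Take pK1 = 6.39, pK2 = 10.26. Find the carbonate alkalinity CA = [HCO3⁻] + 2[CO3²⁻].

CA = 3.06 mmol/L

CA = [HCO3⁻] + 2[CO3²⁻] = (α₁ + 2α₂)·DIC
At pH 8.93: [H⁺]/K1 = 10^-2.54 = 0.0028840, K2/[H⁺] = 10^-1.33 = 0.046774
α₁ = 1/(1 + 0.0028840 + 0.046774) = 1/1.0497 = 0.9527; α₂ = α₁·K2/[H⁺] = 0.04456
α₁ + 2α₂ = 1.0418
CA = 1.0418 × 2.94 = 3.06 mmol/L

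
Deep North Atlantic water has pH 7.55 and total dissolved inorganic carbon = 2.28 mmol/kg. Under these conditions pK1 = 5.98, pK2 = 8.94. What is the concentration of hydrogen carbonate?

[HCO3⁻] = 2.14 mmol/kg

α₁ = 1 / (1 + [H⁺]/K1 + K2/[H⁺]) = 1 / (1 + 10^-1.57 + 10^-1.39)
   = 1 / (1 + 0.026915 + 0.040738) = 1/1.0677 = 0.9366
[HCO3⁻] = α₁ × DIC = 0.9366 × 2.28 = 2.14 mmol/kg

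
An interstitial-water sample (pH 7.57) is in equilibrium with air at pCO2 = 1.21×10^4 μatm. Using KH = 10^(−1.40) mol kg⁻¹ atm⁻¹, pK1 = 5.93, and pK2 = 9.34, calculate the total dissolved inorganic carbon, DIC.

[CO2*] = KH · pCO2 = 10^(−1.40) × 1.21×10^4×10^-6 = 4.817×10^-4 mol/kg
α₀ = 1/(1 + K1/[H⁺] + K1K2/[H⁺]²) = 1/(1 + 10^+1.64 + 10^-0.13) = 0.02203
DIC = [CO2*]/α₀ = 4.817×10^-4 / 0.02203 = 21.9 mmol/kg

DIC = 21.9 mmol/kg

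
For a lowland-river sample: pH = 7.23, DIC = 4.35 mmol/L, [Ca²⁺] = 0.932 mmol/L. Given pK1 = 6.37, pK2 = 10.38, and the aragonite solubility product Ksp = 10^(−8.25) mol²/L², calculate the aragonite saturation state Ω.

α₂ = 1 / (1 + [H⁺]/K2 + [H⁺]²/(K1K2)) = 1 / (1 + 10^+3.15 + 10^+2.29)
   = 1 / (1 + 1412.5 + 194.98) = 1/1608.5 = 0.0006217
[CO3²⁻] = α₂ × DIC = 0.0006217 × 4.35 = 0.002704 mmol/L = 2.704 μmol/L
Ksp = 10^(−8.25) = 5.623×10^-9
Ω = [Ca²⁺][CO3²⁻]/Ksp = (0.932×10^-3)(2.704×10^-6) / 5.623×10^-9 = 0.448

Ω = 0.448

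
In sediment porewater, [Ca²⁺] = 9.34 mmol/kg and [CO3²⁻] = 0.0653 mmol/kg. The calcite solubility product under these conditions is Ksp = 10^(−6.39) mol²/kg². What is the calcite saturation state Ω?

Ksp = 10^(−6.39) = 4.074×10^-7
Ω = [Ca²⁺][CO3²⁻]/Ksp = (9.34×10^-3)(0.0653×10^-3) / 4.074×10^-7 = 1.50

Ω = 1.50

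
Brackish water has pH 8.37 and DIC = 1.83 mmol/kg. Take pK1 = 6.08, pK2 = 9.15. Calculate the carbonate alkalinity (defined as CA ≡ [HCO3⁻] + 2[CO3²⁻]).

CA = 2.08 mmol/kg

CA = [HCO3⁻] + 2[CO3²⁻] = (α₁ + 2α₂)·DIC
At pH 8.37: [H⁺]/K1 = 10^-2.29 = 0.0051286, K2/[H⁺] = 10^-0.78 = 0.16596
α₁ = 1/(1 + 0.0051286 + 0.16596) = 1/1.1711 = 0.8539; α₂ = α₁·K2/[H⁺] = 0.1417
α₁ + 2α₂ = 1.1373
CA = 1.1373 × 1.83 = 2.08 mmol/kg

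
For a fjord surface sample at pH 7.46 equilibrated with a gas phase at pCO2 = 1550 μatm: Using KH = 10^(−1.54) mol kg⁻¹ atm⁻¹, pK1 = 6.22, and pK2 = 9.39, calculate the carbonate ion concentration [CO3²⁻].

[CO2*] = KH · pCO2 = 10^(−1.54) × 1550×10^-6 = 4.470×10^-5 mol/kg
α₀ = 1/(1 + K1/[H⁺] + K1K2/[H⁺]²) = 1/(1 + 10^+1.24 + 10^-0.69) = 0.05381
DIC = [CO2*]/α₀ = 4.470×10^-5 / 0.05381 = 0.8307 mmol/kg
[CO3²⁻] = α₂·DIC; α₂ = 0.01099, so [CO3²⁻] = 0.01099 × 0.8307 = 0.00913 mmol/kg = 9.13 μmol/kg

[CO3²⁻] = 9.13 μmol/kg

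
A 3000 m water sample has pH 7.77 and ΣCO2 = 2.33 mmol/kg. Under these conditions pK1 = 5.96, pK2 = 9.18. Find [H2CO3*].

[CO2*] = 0.0342 mmol/kg

α₀ = 1 / (1 + K1/[H⁺] + K1K2/[H⁺]²) = 1 / (1 + 10^+1.81 + 10^+0.40)
   = 1 / (1 + 64.565 + 2.5119) = 1/68.077 = 0.01469
[CO2*] = α₀ × DIC = 0.01469 × 2.33 = 0.0342 mmol/kg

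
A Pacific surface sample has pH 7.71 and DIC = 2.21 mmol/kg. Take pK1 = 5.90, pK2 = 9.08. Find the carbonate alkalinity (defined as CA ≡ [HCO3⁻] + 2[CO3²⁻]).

CA = [HCO3⁻] + 2[CO3²⁻] = (α₁ + 2α₂)·DIC
At pH 7.71: [H⁺]/K1 = 10^-1.81 = 0.015488, K2/[H⁺] = 10^-1.37 = 0.042658
α₁ = 1/(1 + 0.015488 + 0.042658) = 1/1.0581 = 0.9450; α₂ = α₁·K2/[H⁺] = 0.04031
α₁ + 2α₂ = 1.0257
CA = 1.0257 × 2.21 = 2.27 mmol/kg

CA = 2.27 mmol/kg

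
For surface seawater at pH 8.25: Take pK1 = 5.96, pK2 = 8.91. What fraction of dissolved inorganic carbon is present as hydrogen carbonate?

α₁ = 0.817

α₁ = 1 / (1 + [H⁺]/K1 + K2/[H⁺]) = 1 / (1 + 10^-2.29 + 10^-0.66)
   = 1 / (1 + 0.0051286 + 0.21878) = 1/1.2239 = 0.8171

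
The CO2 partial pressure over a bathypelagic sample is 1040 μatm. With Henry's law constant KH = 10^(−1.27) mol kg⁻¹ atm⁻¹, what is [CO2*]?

[CO2*] = 55.9 μmol/kg

KH = 10^(−1.27) = 5.370×10^-2 mol kg⁻¹ atm⁻¹
[CO2*] = KH · pCO2 = 5.370×10^-2 × 1040×10^-6 atm = 5.59×10^-5 mol/kg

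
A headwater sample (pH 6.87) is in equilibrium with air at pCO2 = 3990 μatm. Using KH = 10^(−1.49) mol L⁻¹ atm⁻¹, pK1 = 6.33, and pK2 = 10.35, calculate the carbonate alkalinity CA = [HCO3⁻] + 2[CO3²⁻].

CA = 0.448 mmol/L

[CO2*] = KH · pCO2 = 10^(−1.49) × 3990×10^-6 = 1.291×10^-4 mol/L
α₀ = 1/(1 + K1/[H⁺] + K1K2/[H⁺]²) = 1/(1 + 10^+0.54 + 10^-2.94) = 0.2238
DIC = [CO2*]/α₀ = 1.291×10^-4 / 0.2238 = 0.5769 mmol/L
CA = (α₁ + 2α₂)·DIC = (0.7760 + 2×0.0002569) × 0.5769 = 0.448 mmol/L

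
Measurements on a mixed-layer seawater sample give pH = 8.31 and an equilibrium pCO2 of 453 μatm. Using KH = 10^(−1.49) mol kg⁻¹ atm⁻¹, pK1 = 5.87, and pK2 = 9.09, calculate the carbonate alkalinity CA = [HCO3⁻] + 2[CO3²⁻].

[CO2*] = KH · pCO2 = 10^(−1.49) × 453×10^-6 = 1.466×10^-5 mol/kg
α₀ = 1/(1 + K1/[H⁺] + K1K2/[H⁺]²) = 1/(1 + 10^+2.44 + 10^+1.66) = 0.003104
DIC = [CO2*]/α₀ = 1.466×10^-5 / 0.003104 = 4.722 mmol/kg
CA = (α₁ + 2α₂)·DIC = (0.8550 + 2×0.1419) × 4.722 = 5.38 mmol/kg

CA = 5.38 mmol/kg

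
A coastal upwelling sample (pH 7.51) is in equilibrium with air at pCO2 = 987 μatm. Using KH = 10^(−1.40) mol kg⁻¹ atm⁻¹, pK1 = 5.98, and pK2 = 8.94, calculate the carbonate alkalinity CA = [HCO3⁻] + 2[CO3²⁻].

CA = 1.43 mmol/kg

[CO2*] = KH · pCO2 = 10^(−1.40) × 987×10^-6 = 3.929×10^-5 mol/kg
α₀ = 1/(1 + K1/[H⁺] + K1K2/[H⁺]²) = 1/(1 + 10^+1.53 + 10^+0.10) = 0.02767
DIC = [CO2*]/α₀ = 3.929×10^-5 / 0.02767 = 1.420 mmol/kg
CA = (α₁ + 2α₂)·DIC = (0.9375 + 2×0.03483) × 1.420 = 1.43 mmol/kg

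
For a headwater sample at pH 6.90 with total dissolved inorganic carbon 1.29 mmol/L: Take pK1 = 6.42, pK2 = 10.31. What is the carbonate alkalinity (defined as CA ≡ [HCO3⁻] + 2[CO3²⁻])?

CA = [HCO3⁻] + 2[CO3²⁻] = (α₁ + 2α₂)·DIC
At pH 6.90: [H⁺]/K1 = 10^-0.48 = 0.33113, K2/[H⁺] = 10^-3.41 = 0.00038905
α₁ = 1/(1 + 0.33113 + 0.00038905) = 1/1.3315 = 0.7510; α₂ = α₁·K2/[H⁺] = 0.0002922
α₁ + 2α₂ = 0.7516
CA = 0.7516 × 1.29 = 0.970 mmol/L

CA = 0.970 mmol/L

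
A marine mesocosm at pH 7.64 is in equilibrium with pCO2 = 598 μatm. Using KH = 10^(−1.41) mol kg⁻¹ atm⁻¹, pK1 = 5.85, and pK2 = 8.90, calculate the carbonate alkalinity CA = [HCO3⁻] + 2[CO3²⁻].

CA = 1.59 mmol/kg

[CO2*] = KH · pCO2 = 10^(−1.41) × 598×10^-6 = 2.326×10^-5 mol/kg
α₀ = 1/(1 + K1/[H⁺] + K1K2/[H⁺]²) = 1/(1 + 10^+1.79 + 10^+0.53) = 0.01514
DIC = [CO2*]/α₀ = 2.326×10^-5 / 0.01514 = 1.537 mmol/kg
CA = (α₁ + 2α₂)·DIC = (0.9336 + 2×0.05130) × 1.537 = 1.59 mmol/kg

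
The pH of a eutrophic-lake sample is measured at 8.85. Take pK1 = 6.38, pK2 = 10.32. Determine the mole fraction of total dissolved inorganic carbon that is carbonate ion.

α₂ = 1 / (1 + [H⁺]/K2 + [H⁺]²/(K1K2)) = 1 / (1 + 10^+1.47 + 10^-1.00)
   = 1 / (1 + 29.512 + 0.10000) = 1/30.612 = 0.03267

α₂ = 0.0327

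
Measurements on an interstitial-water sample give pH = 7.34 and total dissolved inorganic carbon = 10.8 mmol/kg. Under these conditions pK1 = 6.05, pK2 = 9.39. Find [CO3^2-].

α₂ = 1 / (1 + [H⁺]/K2 + [H⁺]²/(K1K2)) = 1 / (1 + 10^+2.05 + 10^+0.76)
   = 1 / (1 + 112.20 + 5.7544) = 1/118.96 = 0.008406
[CO3²⁻] = α₂ × DIC = 0.008406 × 10.8 = 0.0908 mmol/kg

[CO3²⁻] = 0.0908 mmol/kg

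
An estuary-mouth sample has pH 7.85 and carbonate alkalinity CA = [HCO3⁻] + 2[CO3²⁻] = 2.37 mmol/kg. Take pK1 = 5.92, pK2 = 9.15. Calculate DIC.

DIC = 2.29 mmol/kg

CA = [HCO3⁻] + 2[CO3²⁻] = (α₁ + 2α₂)·DIC
At pH 7.85: [H⁺]/K1 = 10^-1.93 = 0.011749, K2/[H⁺] = 10^-1.30 = 0.050119
α₁ = 1/(1 + 0.011749 + 0.050119) = 1/1.0619 = 0.9417; α₂ = α₁·K2/[H⁺] = 0.04720
α₁ + 2α₂ = 1.0361
DIC = CA / (α₁ + 2α₂) = 2.37 / 1.0361 = 2.29 mmol/kg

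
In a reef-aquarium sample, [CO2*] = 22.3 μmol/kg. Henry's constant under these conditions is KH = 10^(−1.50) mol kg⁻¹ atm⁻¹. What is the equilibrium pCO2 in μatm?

KH = 10^(−1.50) = 3.162×10^-2 mol kg⁻¹ atm⁻¹
pCO2 = [CO2*]/KH = 22.3×10^-6 / 3.162×10^-2 = 7.05×10^-4 atm = 705 μatm

pCO2 = 705 μatm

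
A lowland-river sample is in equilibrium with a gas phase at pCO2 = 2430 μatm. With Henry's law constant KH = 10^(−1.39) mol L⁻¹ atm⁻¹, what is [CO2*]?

KH = 10^(−1.39) = 4.074×10^-2 mol L⁻¹ atm⁻¹
[CO2*] = KH · pCO2 = 4.074×10^-2 × 2430×10^-6 atm = 9.90×10^-5 mol/L

[CO2*] = 99.0 μmol/L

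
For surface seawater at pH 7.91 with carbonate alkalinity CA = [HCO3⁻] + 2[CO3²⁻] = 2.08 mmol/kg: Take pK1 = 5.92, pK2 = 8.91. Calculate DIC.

DIC = 1.92 mmol/kg

CA = [HCO3⁻] + 2[CO3²⁻] = (α₁ + 2α₂)·DIC
At pH 7.91: [H⁺]/K1 = 10^-1.99 = 0.010233, K2/[H⁺] = 10^-1.00 = 0.10000
α₁ = 1/(1 + 0.010233 + 0.10000) = 1/1.1102 = 0.9007; α₂ = α₁·K2/[H⁺] = 0.09007
α₁ + 2α₂ = 1.0809
DIC = CA / (α₁ + 2α₂) = 2.08 / 1.0809 = 1.92 mmol/kg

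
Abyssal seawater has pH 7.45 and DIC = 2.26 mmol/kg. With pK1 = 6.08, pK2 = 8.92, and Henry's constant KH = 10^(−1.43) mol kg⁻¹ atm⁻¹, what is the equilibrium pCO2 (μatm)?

α₀ = 1 / (1 + K1/[H⁺] + K1K2/[H⁺]²) = 1 / (1 + 10^+1.37 + 10^-0.10)
   = 1 / (1 + 23.442 + 0.79433) = 1/25.237 = 0.03962
[CO2*] = α₀ × DIC = 0.03962 × 2.26 = 0.08955 mmol/kg
pCO2 = [CO2*]/KH = 8.955×10^-5 / 3.715×10^-2 = 2410 μatm

pCO2 = 2410 μatm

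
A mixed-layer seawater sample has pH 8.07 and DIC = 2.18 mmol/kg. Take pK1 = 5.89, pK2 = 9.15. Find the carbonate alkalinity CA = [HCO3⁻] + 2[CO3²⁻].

CA = [HCO3⁻] + 2[CO3²⁻] = (α₁ + 2α₂)·DIC
At pH 8.07: [H⁺]/K1 = 10^-2.18 = 0.0066069, K2/[H⁺] = 10^-1.08 = 0.083176
α₁ = 1/(1 + 0.0066069 + 0.083176) = 1/1.0898 = 0.9176; α₂ = α₁·K2/[H⁺] = 0.07632
α₁ + 2α₂ = 1.0703
CA = 1.0703 × 2.18 = 2.33 mmol/kg

CA = 2.33 mmol/kg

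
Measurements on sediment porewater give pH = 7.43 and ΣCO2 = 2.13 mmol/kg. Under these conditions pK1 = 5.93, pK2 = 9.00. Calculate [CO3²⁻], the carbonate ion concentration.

[CO3²⁻] = 0.0542 mmol/kg

α₂ = 1 / (1 + [H⁺]/K2 + [H⁺]²/(K1K2)) = 1 / (1 + 10^+1.57 + 10^+0.07)
   = 1 / (1 + 37.154 + 1.1749) = 1/39.328 = 0.02543
[CO3²⁻] = α₂ × DIC = 0.02543 × 2.13 = 0.0542 mmol/kg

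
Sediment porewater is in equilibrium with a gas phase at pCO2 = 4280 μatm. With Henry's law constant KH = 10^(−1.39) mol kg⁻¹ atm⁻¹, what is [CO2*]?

KH = 10^(−1.39) = 4.074×10^-2 mol kg⁻¹ atm⁻¹
[CO2*] = KH · pCO2 = 4.074×10^-2 × 4280×10^-6 atm = 1.74×10^-4 mol/kg

[CO2*] = 174 μmol/kg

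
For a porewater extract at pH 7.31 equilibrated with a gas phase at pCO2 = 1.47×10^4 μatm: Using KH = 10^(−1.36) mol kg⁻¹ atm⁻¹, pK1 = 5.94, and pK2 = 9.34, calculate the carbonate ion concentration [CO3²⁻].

[CO2*] = KH · pCO2 = 10^(−1.36) × 1.47×10^4×10^-6 = 6.417×10^-4 mol/kg
α₀ = 1/(1 + K1/[H⁺] + K1K2/[H⁺]²) = 1/(1 + 10^+1.37 + 10^-0.66) = 0.04055
DIC = [CO2*]/α₀ = 6.417×10^-4 / 0.04055 = 15.82 mmol/kg
[CO3²⁻] = α₂·DIC; α₂ = 0.008871, so [CO3²⁻] = 0.008871 × 15.82 = 0.140 mmol/kg

[CO3²⁻] = 0.140 mmol/kg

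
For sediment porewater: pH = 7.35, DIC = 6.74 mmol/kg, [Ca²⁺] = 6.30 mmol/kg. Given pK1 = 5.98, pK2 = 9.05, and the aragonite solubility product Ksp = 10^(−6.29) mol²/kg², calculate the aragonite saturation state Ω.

α₂ = 1 / (1 + [H⁺]/K2 + [H⁺]²/(K1K2)) = 1 / (1 + 10^+1.70 + 10^+0.33)
   = 1 / (1 + 50.119 + 2.1380) = 1/53.257 = 0.01878
[CO3²⁻] = α₂ × DIC = 0.01878 × 6.74 = 0.1266 mmol/kg
Ksp = 10^(−6.29) = 5.129×10^-7
Ω = [Ca²⁺][CO3²⁻]/Ksp = (6.30×10^-3)(1.266×10^-4) / 5.129×10^-7 = 1.55

Ω = 1.55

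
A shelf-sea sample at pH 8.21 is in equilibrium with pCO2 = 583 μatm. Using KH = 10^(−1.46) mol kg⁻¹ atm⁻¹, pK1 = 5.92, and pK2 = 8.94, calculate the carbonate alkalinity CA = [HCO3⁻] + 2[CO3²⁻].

CA = 5.41 mmol/kg

[CO2*] = KH · pCO2 = 10^(−1.46) × 583×10^-6 = 2.021×10^-5 mol/kg
α₀ = 1/(1 + K1/[H⁺] + K1K2/[H⁺]²) = 1/(1 + 10^+2.29 + 10^+1.56) = 0.004305
DIC = [CO2*]/α₀ = 2.021×10^-5 / 0.004305 = 4.696 mmol/kg
CA = (α₁ + 2α₂)·DIC = (0.8394 + 2×0.1563) × 4.696 = 5.41 mmol/kg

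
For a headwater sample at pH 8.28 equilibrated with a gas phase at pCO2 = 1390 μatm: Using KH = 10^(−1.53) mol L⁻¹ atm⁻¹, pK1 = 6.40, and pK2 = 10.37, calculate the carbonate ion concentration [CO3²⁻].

[CO3²⁻] = 0.0253 mmol/L

[CO2*] = KH · pCO2 = 10^(−1.53) × 1390×10^-6 = 4.102×10^-5 mol/L
α₀ = 1/(1 + K1/[H⁺] + K1K2/[H⁺]²) = 1/(1 + 10^+1.88 + 10^-0.21) = 0.01291
DIC = [CO2*]/α₀ = 4.102×10^-5 / 0.01291 = 3.178 mmol/L
[CO3²⁻] = α₂·DIC; α₂ = 0.007959, so [CO3²⁻] = 0.007959 × 3.178 = 0.0253 mmol/L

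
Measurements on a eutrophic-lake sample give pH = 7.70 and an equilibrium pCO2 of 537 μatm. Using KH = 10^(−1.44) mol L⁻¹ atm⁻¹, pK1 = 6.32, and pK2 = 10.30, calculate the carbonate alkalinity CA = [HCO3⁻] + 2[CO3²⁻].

CA = 0.470 mmol/L

[CO2*] = KH · pCO2 = 10^(−1.44) × 537×10^-6 = 1.950×10^-5 mol/L
α₀ = 1/(1 + K1/[H⁺] + K1K2/[H⁺]²) = 1/(1 + 10^+1.38 + 10^-1.22) = 0.03992
DIC = [CO2*]/α₀ = 1.950×10^-5 / 0.03992 = 0.4884 mmol/L
CA = (α₁ + 2α₂)·DIC = (0.9577 + 2×0.002406) × 0.4884 = 0.470 mmol/L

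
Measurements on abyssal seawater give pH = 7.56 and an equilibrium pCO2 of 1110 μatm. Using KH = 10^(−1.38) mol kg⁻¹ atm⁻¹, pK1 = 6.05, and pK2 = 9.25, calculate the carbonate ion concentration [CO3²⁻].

[CO3²⁻] = 0.0306 mmol/kg

[CO2*] = KH · pCO2 = 10^(−1.38) × 1110×10^-6 = 4.627×10^-5 mol/kg
α₀ = 1/(1 + K1/[H⁺] + K1K2/[H⁺]²) = 1/(1 + 10^+1.51 + 10^-0.18) = 0.02939
DIC = [CO2*]/α₀ = 4.627×10^-5 / 0.02939 = 1.574 mmol/kg
[CO3²⁻] = α₂·DIC; α₂ = 0.01942, so [CO3²⁻] = 0.01942 × 1.574 = 0.0306 mmol/kg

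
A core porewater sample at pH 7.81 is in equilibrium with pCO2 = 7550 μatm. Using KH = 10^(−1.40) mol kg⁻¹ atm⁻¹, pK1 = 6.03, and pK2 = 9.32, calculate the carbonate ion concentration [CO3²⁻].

[CO2*] = KH · pCO2 = 10^(−1.40) × 7550×10^-6 = 3.006×10^-4 mol/kg
α₀ = 1/(1 + K1/[H⁺] + K1K2/[H⁺]²) = 1/(1 + 10^+1.78 + 10^+0.27) = 0.01584
DIC = [CO2*]/α₀ = 3.006×10^-4 / 0.01584 = 18.97 mmol/kg
[CO3²⁻] = α₂·DIC; α₂ = 0.02950, so [CO3²⁻] = 0.02950 × 18.97 = 0.560 mmol/kg

[CO3²⁻] = 0.560 mmol/kg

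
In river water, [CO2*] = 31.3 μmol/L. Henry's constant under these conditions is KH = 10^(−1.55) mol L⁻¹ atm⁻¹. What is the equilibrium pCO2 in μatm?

pCO2 = 1110 μatm

KH = 10^(−1.55) = 2.818×10^-2 mol L⁻¹ atm⁻¹
pCO2 = [CO2*]/KH = 31.3×10^-6 / 2.818×10^-2 = 1.11×10^-3 atm = 1110 μatm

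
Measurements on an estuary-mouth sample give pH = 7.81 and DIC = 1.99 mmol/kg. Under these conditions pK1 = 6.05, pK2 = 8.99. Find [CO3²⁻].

[CO3²⁻] = 0.121 mmol/kg

α₂ = 1 / (1 + [H⁺]/K2 + [H⁺]²/(K1K2)) = 1 / (1 + 10^+1.18 + 10^-0.58)
   = 1 / (1 + 15.136 + 0.26303) = 1/16.399 = 0.06098
[CO3²⁻] = α₂ × DIC = 0.06098 × 1.99 = 0.121 mmol/kg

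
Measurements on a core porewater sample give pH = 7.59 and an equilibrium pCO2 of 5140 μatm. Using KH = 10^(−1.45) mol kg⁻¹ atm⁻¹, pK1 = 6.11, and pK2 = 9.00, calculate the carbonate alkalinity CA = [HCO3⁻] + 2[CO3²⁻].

[CO2*] = KH · pCO2 = 10^(−1.45) × 5140×10^-6 = 1.824×10^-4 mol/kg
α₀ = 1/(1 + K1/[H⁺] + K1K2/[H⁺]²) = 1/(1 + 10^+1.48 + 10^+0.07) = 0.03089
DIC = [CO2*]/α₀ = 1.824×10^-4 / 0.03089 = 5.904 mmol/kg
CA = (α₁ + 2α₂)·DIC = (0.9328 + 2×0.03629) × 5.904 = 5.94 mmol/kg

CA = 5.94 mmol/kg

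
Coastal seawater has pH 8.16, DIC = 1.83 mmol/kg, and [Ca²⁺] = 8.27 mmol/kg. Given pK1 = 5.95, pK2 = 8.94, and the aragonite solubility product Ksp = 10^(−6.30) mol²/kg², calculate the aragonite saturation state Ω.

Ω = 4.28

α₂ = 1 / (1 + [H⁺]/K2 + [H⁺]²/(K1K2)) = 1 / (1 + 10^+0.78 + 10^-1.43)
   = 1 / (1 + 6.0256 + 0.037154) = 1/7.0627 = 0.1416
[CO3²⁻] = α₂ × DIC = 0.1416 × 1.83 = 0.2591 mmol/kg
Ksp = 10^(−6.30) = 5.012×10^-7
Ω = [Ca²⁺][CO3²⁻]/Ksp = (8.27×10^-3)(2.591×10^-4) / 5.012×10^-7 = 4.28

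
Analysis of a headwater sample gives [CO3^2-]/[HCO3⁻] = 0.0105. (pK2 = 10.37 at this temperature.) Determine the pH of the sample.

From K2 = [H⁺][CO3^2-]/[HCO3⁻]:  pH = pK2 + log₁₀([CO3^2-]/[HCO3⁻])
log₁₀(0.0105) = -1.979
pH = 10.37 + (-1.979) = 8.39

pH = 8.39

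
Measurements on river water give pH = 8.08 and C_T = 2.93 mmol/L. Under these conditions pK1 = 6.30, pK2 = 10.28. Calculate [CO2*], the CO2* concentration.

α₀ = 1 / (1 + K1/[H⁺] + K1K2/[H⁺]²) = 1 / (1 + 10^+1.78 + 10^-0.42)
   = 1 / (1 + 60.256 + 0.38019) = 1/61.636 = 0.01622
[CO2*] = α₀ × DIC = 0.01622 × 2.93 = 0.0475 mmol/L

[CO2*] = 0.0475 mmol/L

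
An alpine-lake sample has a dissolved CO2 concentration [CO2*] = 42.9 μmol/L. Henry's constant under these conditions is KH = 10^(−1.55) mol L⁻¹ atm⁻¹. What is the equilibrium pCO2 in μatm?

pCO2 = 1520 μatm

KH = 10^(−1.55) = 2.818×10^-2 mol L⁻¹ atm⁻¹
pCO2 = [CO2*]/KH = 42.9×10^-6 / 2.818×10^-2 = 1.52×10^-3 atm = 1520 μatm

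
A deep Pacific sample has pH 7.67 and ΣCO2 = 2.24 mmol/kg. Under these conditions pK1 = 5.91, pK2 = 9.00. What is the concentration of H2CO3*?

[CO2*] = 0.0366 mmol/kg

α₀ = 1 / (1 + K1/[H⁺] + K1K2/[H⁺]²) = 1 / (1 + 10^+1.76 + 10^+0.43)
   = 1 / (1 + 57.544 + 2.6915) = 1/61.236 = 0.01633
[CO2*] = α₀ × DIC = 0.01633 × 2.24 = 0.0366 mmol/kg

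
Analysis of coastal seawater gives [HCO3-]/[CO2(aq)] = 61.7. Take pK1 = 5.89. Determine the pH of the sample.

From K1 = [H⁺][HCO3-]/[CO2(aq)]:  pH = pK1 + log₁₀([HCO3-]/[CO2(aq)])
log₁₀(61.7) = +1.790
pH = 5.89 + (+1.790) = 7.68

pH = 7.68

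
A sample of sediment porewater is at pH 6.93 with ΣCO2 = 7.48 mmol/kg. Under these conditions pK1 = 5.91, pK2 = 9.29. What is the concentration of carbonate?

[CO3²⁻] = 0.0297 mmol/kg

α₂ = 1 / (1 + [H⁺]/K2 + [H⁺]²/(K1K2)) = 1 / (1 + 10^+2.36 + 10^+1.34)
   = 1 / (1 + 229.09 + 21.878) = 1/251.96 = 0.003969
[CO3²⁻] = α₂ × DIC = 0.003969 × 7.48 = 0.0297 mmol/kg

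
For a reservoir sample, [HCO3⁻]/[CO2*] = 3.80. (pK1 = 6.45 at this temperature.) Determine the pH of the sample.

pH = 7.03

From K1 = [H⁺][HCO3⁻]/[CO2*]:  pH = pK1 + log₁₀([HCO3⁻]/[CO2*])
log₁₀(3.80) = +0.580
pH = 6.45 + (+0.580) = 7.03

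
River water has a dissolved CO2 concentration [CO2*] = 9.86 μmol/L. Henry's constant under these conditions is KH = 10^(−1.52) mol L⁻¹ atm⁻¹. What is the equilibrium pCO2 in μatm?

pCO2 = 326 μatm

KH = 10^(−1.52) = 3.020×10^-2 mol L⁻¹ atm⁻¹
pCO2 = [CO2*]/KH = 9.86×10^-6 / 3.020×10^-2 = 3.26×10^-4 atm = 326 μatm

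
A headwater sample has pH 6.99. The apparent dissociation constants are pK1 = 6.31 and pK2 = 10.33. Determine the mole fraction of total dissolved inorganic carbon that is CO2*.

α₀ = 1 / (1 + K1/[H⁺] + K1K2/[H⁺]²) = 1 / (1 + 10^+0.68 + 10^-2.66)
   = 1 / (1 + 4.7863 + 0.0021878) = 1/5.7885 = 0.1728

α₀ = 0.173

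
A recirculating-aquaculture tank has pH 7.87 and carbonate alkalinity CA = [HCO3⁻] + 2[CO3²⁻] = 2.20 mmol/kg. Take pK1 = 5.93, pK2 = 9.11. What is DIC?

CA = [HCO3⁻] + 2[CO3²⁻] = (α₁ + 2α₂)·DIC
At pH 7.87: [H⁺]/K1 = 10^-1.94 = 0.011482, K2/[H⁺] = 10^-1.24 = 0.057544
α₁ = 1/(1 + 0.011482 + 0.057544) = 1/1.0690 = 0.9354; α₂ = α₁·K2/[H⁺] = 0.05383
α₁ + 2α₂ = 1.0431
DIC = CA / (α₁ + 2α₂) = 2.20 / 1.0431 = 2.11 mmol/kg

DIC = 2.11 mmol/kg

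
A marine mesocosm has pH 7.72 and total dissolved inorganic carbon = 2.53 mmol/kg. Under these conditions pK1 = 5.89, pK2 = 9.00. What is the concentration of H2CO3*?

α₀ = 1 / (1 + K1/[H⁺] + K1K2/[H⁺]²) = 1 / (1 + 10^+1.83 + 10^+0.55)
   = 1 / (1 + 67.608 + 3.5481) = 1/72.156 = 0.01386
[CO2*] = α₀ × DIC = 0.01386 × 2.53 = 0.0351 mmol/kg

[CO2*] = 0.0351 mmol/kg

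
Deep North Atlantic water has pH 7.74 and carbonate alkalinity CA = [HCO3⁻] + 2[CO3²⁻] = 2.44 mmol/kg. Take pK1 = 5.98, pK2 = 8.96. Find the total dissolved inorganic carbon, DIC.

CA = [HCO3⁻] + 2[CO3²⁻] = (α₁ + 2α₂)·DIC
At pH 7.74: [H⁺]/K1 = 10^-1.76 = 0.017378, K2/[H⁺] = 10^-1.22 = 0.060256
α₁ = 1/(1 + 0.017378 + 0.060256) = 1/1.0776 = 0.9280; α₂ = α₁·K2/[H⁺] = 0.05592
α₁ + 2α₂ = 1.0398
DIC = CA / (α₁ + 2α₂) = 2.44 / 1.0398 = 2.35 mmol/kg

DIC = 2.35 mmol/kg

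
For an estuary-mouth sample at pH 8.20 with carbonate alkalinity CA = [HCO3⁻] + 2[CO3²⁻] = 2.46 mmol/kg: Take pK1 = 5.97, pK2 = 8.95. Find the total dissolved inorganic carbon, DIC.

CA = [HCO3⁻] + 2[CO3²⁻] = (α₁ + 2α₂)·DIC
At pH 8.20: [H⁺]/K1 = 10^-2.23 = 0.0058884, K2/[H⁺] = 10^-0.75 = 0.17783
α₁ = 1/(1 + 0.0058884 + 0.17783) = 1/1.1837 = 0.8448; α₂ = α₁·K2/[H⁺] = 0.1502
α₁ + 2α₂ = 1.1453
DIC = CA / (α₁ + 2α₂) = 2.46 / 1.1453 = 2.15 mmol/kg

DIC = 2.15 mmol/kg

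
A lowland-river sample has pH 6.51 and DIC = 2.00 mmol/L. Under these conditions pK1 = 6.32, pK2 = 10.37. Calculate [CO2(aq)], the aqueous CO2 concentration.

[CO2*] = 0.785 mmol/L

α₀ = 1 / (1 + K1/[H⁺] + K1K2/[H⁺]²) = 1 / (1 + 10^+0.19 + 10^-3.67)
   = 1 / (1 + 1.5488 + 0.00021380) = 1/2.5490 = 0.3923
[CO2*] = α₀ × DIC = 0.3923 × 2.00 = 0.785 mmol/L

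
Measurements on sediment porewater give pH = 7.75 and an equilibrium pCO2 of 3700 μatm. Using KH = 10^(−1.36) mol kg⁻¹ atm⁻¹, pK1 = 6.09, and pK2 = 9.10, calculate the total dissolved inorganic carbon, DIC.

[CO2*] = KH · pCO2 = 10^(−1.36) × 3700×10^-6 = 1.615×10^-4 mol/kg
α₀ = 1/(1 + K1/[H⁺] + K1K2/[H⁺]²) = 1/(1 + 10^+1.66 + 10^+0.31) = 0.02051
DIC = [CO2*]/α₀ = 1.615×10^-4 / 0.02051 = 7.87 mmol/kg

DIC = 7.87 mmol/kg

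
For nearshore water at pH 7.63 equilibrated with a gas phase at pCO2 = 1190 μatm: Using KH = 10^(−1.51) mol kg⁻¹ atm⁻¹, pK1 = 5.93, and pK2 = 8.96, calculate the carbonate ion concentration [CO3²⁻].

[CO2*] = KH · pCO2 = 10^(−1.51) × 1190×10^-6 = 3.677×10^-5 mol/kg
α₀ = 1/(1 + K1/[H⁺] + K1K2/[H⁺]²) = 1/(1 + 10^+1.70 + 10^+0.37) = 0.01870
DIC = [CO2*]/α₀ = 3.677×10^-5 / 0.01870 = 1.966 mmol/kg
[CO3²⁻] = α₂·DIC; α₂ = 0.04385, so [CO3²⁻] = 0.04385 × 1.966 = 0.0862 mmol/kg

[CO3²⁻] = 0.0862 mmol/kg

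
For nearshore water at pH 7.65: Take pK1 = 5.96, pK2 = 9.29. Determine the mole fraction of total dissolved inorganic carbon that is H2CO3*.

α₀ = 0.0196

α₀ = 1 / (1 + K1/[H⁺] + K1K2/[H⁺]²) = 1 / (1 + 10^+1.69 + 10^+0.05)
   = 1 / (1 + 48.978 + 1.1220) = 1/51.100 = 0.01957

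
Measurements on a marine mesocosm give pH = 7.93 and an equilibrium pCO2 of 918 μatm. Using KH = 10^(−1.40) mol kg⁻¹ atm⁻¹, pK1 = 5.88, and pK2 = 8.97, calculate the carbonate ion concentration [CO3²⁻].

[CO3²⁻] = 0.374 mmol/kg

[CO2*] = KH · pCO2 = 10^(−1.40) × 918×10^-6 = 3.655×10^-5 mol/kg
α₀ = 1/(1 + K1/[H⁺] + K1K2/[H⁺]²) = 1/(1 + 10^+2.05 + 10^+1.01) = 0.008101
DIC = [CO2*]/α₀ = 3.655×10^-5 / 0.008101 = 4.511 mmol/kg
[CO3²⁻] = α₂·DIC; α₂ = 0.08290, so [CO3²⁻] = 0.08290 × 4.511 = 0.374 mmol/kg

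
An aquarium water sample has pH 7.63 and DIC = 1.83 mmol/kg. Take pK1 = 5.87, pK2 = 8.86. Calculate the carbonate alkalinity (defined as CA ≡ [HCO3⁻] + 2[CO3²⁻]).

CA = 1.90 mmol/kg

CA = [HCO3⁻] + 2[CO3²⁻] = (α₁ + 2α₂)·DIC
At pH 7.63: [H⁺]/K1 = 10^-1.76 = 0.017378, K2/[H⁺] = 10^-1.23 = 0.058884
α₁ = 1/(1 + 0.017378 + 0.058884) = 1/1.0763 = 0.9291; α₂ = α₁·K2/[H⁺] = 0.05471
α₁ + 2α₂ = 1.0386
CA = 1.0386 × 1.83 = 1.90 mmol/kg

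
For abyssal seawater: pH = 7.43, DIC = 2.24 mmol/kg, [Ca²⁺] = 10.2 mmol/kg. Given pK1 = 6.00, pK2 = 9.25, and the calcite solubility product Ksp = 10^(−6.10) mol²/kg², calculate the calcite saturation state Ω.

Ω = 0.414

α₂ = 1 / (1 + [H⁺]/K2 + [H⁺]²/(K1K2)) = 1 / (1 + 10^+1.82 + 10^+0.39)
   = 1 / (1 + 66.069 + 2.4547) = 1/69.524 = 0.01438
[CO3²⁻] = α₂ × DIC = 0.01438 × 2.24 = 0.03222 mmol/kg
Ksp = 10^(−6.10) = 7.943×10^-7
Ω = [Ca²⁺][CO3²⁻]/Ksp = (10.2×10^-3)(3.222×10^-5) / 7.943×10^-7 = 0.414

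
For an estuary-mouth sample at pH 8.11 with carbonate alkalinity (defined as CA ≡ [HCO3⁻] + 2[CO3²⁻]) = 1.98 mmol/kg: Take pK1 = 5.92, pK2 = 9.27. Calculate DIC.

DIC = 1.87 mmol/kg

CA = [HCO3⁻] + 2[CO3²⁻] = (α₁ + 2α₂)·DIC
At pH 8.11: [H⁺]/K1 = 10^-2.19 = 0.0064565, K2/[H⁺] = 10^-1.16 = 0.069183
α₁ = 1/(1 + 0.0064565 + 0.069183) = 1/1.0756 = 0.9297; α₂ = α₁·K2/[H⁺] = 0.06432
α₁ + 2α₂ = 1.0583
DIC = CA / (α₁ + 2α₂) = 1.98 / 1.0583 = 1.87 mmol/kg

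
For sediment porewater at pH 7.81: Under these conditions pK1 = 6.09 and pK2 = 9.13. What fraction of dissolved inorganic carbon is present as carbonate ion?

α₂ = 0.0449

α₂ = 1 / (1 + [H⁺]/K2 + [H⁺]²/(K1K2)) = 1 / (1 + 10^+1.32 + 10^-0.40)
   = 1 / (1 + 20.893 + 0.39811) = 1/22.291 = 0.04486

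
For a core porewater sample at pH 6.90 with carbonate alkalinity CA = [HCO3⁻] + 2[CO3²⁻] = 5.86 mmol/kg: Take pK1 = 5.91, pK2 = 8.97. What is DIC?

DIC = 6.40 mmol/kg

CA = [HCO3⁻] + 2[CO3²⁻] = (α₁ + 2α₂)·DIC
At pH 6.90: [H⁺]/K1 = 10^-0.99 = 0.10233, K2/[H⁺] = 10^-2.07 = 0.0085114
α₁ = 1/(1 + 0.10233 + 0.0085114) = 1/1.1108 = 0.9002; α₂ = α₁·K2/[H⁺] = 0.007662
α₁ + 2α₂ = 0.9155
DIC = CA / (α₁ + 2α₂) = 5.86 / 0.9155 = 6.40 mmol/kg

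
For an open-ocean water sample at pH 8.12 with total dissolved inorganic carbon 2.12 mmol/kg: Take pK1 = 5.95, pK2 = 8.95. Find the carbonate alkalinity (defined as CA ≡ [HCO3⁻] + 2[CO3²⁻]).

CA = [HCO3⁻] + 2[CO3²⁻] = (α₁ + 2α₂)·DIC
At pH 8.12: [H⁺]/K1 = 10^-2.17 = 0.0067608, K2/[H⁺] = 10^-0.83 = 0.14791
α₁ = 1/(1 + 0.0067608 + 0.14791) = 1/1.1547 = 0.8660; α₂ = α₁·K2/[H⁺] = 0.1281
α₁ + 2α₂ = 1.1222
CA = 1.1222 × 2.12 = 2.38 mmol/kg

CA = 2.38 mmol/kg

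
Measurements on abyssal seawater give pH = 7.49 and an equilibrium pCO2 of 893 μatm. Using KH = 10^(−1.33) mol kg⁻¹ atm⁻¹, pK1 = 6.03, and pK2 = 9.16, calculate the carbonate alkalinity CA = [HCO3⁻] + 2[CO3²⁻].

CA = 1.26 mmol/kg

[CO2*] = KH · pCO2 = 10^(−1.33) × 893×10^-6 = 4.177×10^-5 mol/kg
α₀ = 1/(1 + K1/[H⁺] + K1K2/[H⁺]²) = 1/(1 + 10^+1.46 + 10^-0.21) = 0.03283
DIC = [CO2*]/α₀ = 4.177×10^-5 / 0.03283 = 1.272 mmol/kg
CA = (α₁ + 2α₂)·DIC = (0.9469 + 2×0.02024) × 1.272 = 1.26 mmol/kg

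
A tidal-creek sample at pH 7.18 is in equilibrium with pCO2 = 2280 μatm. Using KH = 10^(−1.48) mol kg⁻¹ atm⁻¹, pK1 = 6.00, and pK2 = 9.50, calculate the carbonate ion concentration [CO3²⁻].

[CO3²⁻] = 5.47 μmol/kg

[CO2*] = KH · pCO2 = 10^(−1.48) × 2280×10^-6 = 7.550×10^-5 mol/kg
α₀ = 1/(1 + K1/[H⁺] + K1K2/[H⁺]²) = 1/(1 + 10^+1.18 + 10^-1.14) = 0.06170
DIC = [CO2*]/α₀ = 7.550×10^-5 / 0.06170 = 1.224 mmol/kg
[CO3²⁻] = α₂·DIC; α₂ = 0.004470, so [CO3²⁻] = 0.004470 × 1.224 = 0.00547 mmol/kg = 5.47 μmol/kg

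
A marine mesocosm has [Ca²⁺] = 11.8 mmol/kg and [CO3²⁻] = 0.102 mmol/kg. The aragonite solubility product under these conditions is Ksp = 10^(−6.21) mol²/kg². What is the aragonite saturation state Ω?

Ω = 1.95

Ksp = 10^(−6.21) = 6.166×10^-7
Ω = [Ca²⁺][CO3²⁻]/Ksp = (11.8×10^-3)(0.102×10^-3) / 6.166×10^-7 = 1.95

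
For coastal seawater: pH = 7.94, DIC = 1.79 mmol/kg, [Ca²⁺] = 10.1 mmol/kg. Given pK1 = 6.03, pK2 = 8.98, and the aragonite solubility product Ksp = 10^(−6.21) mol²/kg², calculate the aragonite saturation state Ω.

Ω = 2.42

α₂ = 1 / (1 + [H⁺]/K2 + [H⁺]²/(K1K2)) = 1 / (1 + 10^+1.04 + 10^-0.87)
   = 1 / (1 + 10.965 + 0.13490) = 1/12.100 = 0.08265
[CO3²⁻] = α₂ × DIC = 0.08265 × 1.79 = 0.1479 mmol/kg
Ksp = 10^(−6.21) = 6.166×10^-7
Ω = [Ca²⁺][CO3²⁻]/Ksp = (10.1×10^-3)(1.479×10^-4) / 6.166×10^-7 = 2.42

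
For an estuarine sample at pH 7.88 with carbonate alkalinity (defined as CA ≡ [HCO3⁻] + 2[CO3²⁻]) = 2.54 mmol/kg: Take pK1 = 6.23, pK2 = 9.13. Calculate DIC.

DIC = 2.46 mmol/kg

CA = [HCO3⁻] + 2[CO3²⁻] = (α₁ + 2α₂)·DIC
At pH 7.88: [H⁺]/K1 = 10^-1.65 = 0.022387, K2/[H⁺] = 10^-1.25 = 0.056234
α₁ = 1/(1 + 0.022387 + 0.056234) = 1/1.0786 = 0.9271; α₂ = α₁·K2/[H⁺] = 0.05214
α₁ + 2α₂ = 1.0314
DIC = CA / (α₁ + 2α₂) = 2.54 / 1.0314 = 2.46 mmol/kg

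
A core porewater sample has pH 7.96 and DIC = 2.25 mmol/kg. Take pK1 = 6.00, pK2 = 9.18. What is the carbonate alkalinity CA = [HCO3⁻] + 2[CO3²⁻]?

CA = [HCO3⁻] + 2[CO3²⁻] = (α₁ + 2α₂)·DIC
At pH 7.96: [H⁺]/K1 = 10^-1.96 = 0.010965, K2/[H⁺] = 10^-1.22 = 0.060256
α₁ = 1/(1 + 0.010965 + 0.060256) = 1/1.0712 = 0.9335; α₂ = α₁·K2/[H⁺] = 0.05625
α₁ + 2α₂ = 1.0460
CA = 1.0460 × 2.25 = 2.35 mmol/kg

CA = 2.35 mmol/kg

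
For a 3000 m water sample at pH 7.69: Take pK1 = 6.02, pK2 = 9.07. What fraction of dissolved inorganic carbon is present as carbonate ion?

α₂ = 0.0392

α₂ = 1 / (1 + [H⁺]/K2 + [H⁺]²/(K1K2)) = 1 / (1 + 10^+1.38 + 10^-0.29)
   = 1 / (1 + 23.988 + 0.51286) = 1/25.501 = 0.03921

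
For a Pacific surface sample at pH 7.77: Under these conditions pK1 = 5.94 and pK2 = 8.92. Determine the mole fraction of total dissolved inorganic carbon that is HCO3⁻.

α₁ = 1 / (1 + [H⁺]/K1 + K2/[H⁺]) = 1 / (1 + 10^-1.83 + 10^-1.15)
   = 1 / (1 + 0.014791 + 0.070795) = 1/1.0856 = 0.9212

α₁ = 0.921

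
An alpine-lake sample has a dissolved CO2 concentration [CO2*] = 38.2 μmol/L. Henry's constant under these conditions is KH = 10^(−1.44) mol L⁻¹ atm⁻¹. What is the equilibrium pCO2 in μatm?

pCO2 = 1050 μatm

KH = 10^(−1.44) = 3.631×10^-2 mol L⁻¹ atm⁻¹
pCO2 = [CO2*]/KH = 38.2×10^-6 / 3.631×10^-2 = 1.05×10^-3 atm = 1050 μatm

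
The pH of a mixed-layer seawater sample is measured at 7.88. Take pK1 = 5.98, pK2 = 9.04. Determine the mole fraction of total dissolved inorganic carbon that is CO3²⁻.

α₂ = 1 / (1 + [H⁺]/K2 + [H⁺]²/(K1K2)) = 1 / (1 + 10^+1.16 + 10^-0.74)
   = 1 / (1 + 14.454 + 0.18197) = 1/15.636 = 0.06395

α₂ = 0.0640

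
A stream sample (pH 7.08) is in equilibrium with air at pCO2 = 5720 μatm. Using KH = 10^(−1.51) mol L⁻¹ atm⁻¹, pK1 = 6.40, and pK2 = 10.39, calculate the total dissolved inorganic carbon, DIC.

[CO2*] = KH · pCO2 = 10^(−1.51) × 5720×10^-6 = 1.768×10^-4 mol/L
α₀ = 1/(1 + K1/[H⁺] + K1K2/[H⁺]²) = 1/(1 + 10^+0.68 + 10^-2.63) = 0.1728
DIC = [CO2*]/α₀ = 1.768×10^-4 / 0.1728 = 1.02 mmol/L

DIC = 1.02 mmol/L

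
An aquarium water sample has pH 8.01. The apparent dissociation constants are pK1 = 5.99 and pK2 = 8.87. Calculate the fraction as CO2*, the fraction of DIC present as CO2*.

α₀ = 0.00832

α₀ = 1 / (1 + K1/[H⁺] + K1K2/[H⁺]²) = 1 / (1 + 10^+2.02 + 10^+1.16)
   = 1 / (1 + 104.71 + 14.454) = 1/120.17 = 0.008322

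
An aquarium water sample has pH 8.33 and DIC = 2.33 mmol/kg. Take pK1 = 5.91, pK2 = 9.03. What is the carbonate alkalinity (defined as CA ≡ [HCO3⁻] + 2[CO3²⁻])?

CA = 2.71 mmol/kg

CA = [HCO3⁻] + 2[CO3²⁻] = (α₁ + 2α₂)·DIC
At pH 8.33: [H⁺]/K1 = 10^-2.42 = 0.0038019, K2/[H⁺] = 10^-0.70 = 0.19953
α₁ = 1/(1 + 0.0038019 + 0.19953) = 1/1.2033 = 0.8310; α₂ = α₁·K2/[H⁺] = 0.1658
α₁ + 2α₂ = 1.1627
CA = 1.1627 × 2.33 = 2.71 mmol/kg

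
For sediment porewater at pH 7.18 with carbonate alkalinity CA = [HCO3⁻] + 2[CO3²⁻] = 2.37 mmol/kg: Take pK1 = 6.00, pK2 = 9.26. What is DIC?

DIC = 2.50 mmol/kg

CA = [HCO3⁻] + 2[CO3²⁻] = (α₁ + 2α₂)·DIC
At pH 7.18: [H⁺]/K1 = 10^-1.18 = 0.066069, K2/[H⁺] = 10^-2.08 = 0.0083176
α₁ = 1/(1 + 0.066069 + 0.0083176) = 1/1.0744 = 0.9308; α₂ = α₁·K2/[H⁺] = 0.007742
α₁ + 2α₂ = 0.9462
DIC = CA / (α₁ + 2α₂) = 2.37 / 0.9462 = 2.50 mmol/kg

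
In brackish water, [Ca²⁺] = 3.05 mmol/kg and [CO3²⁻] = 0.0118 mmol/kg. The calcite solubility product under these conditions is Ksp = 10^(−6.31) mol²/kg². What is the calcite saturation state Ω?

Ksp = 10^(−6.31) = 4.898×10^-7
Ω = [Ca²⁺][CO3²⁻]/Ksp = (3.05×10^-3)(0.0118×10^-3) / 4.898×10^-7 = 0.0735

Ω = 0.0735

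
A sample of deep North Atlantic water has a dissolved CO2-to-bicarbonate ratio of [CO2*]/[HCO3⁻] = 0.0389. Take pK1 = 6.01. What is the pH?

From K1 = [H⁺][HCO3⁻]/[CO2*]:  pH = pK1 − log₁₀([CO2*]/[HCO3⁻])
log₁₀(0.0389) = -1.410
pH = 6.01 − (-1.410) = 7.42

pH = 7.42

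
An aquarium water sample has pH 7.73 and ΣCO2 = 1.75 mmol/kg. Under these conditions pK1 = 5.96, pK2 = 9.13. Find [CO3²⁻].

[CO3²⁻] = 0.0659 mmol/kg

α₂ = 1 / (1 + [H⁺]/K2 + [H⁺]²/(K1K2)) = 1 / (1 + 10^+1.40 + 10^-0.37)
   = 1 / (1 + 25.119 + 0.42658) = 1/26.545 = 0.03767
[CO3²⁻] = α₂ × DIC = 0.03767 × 1.75 = 0.0659 mmol/kg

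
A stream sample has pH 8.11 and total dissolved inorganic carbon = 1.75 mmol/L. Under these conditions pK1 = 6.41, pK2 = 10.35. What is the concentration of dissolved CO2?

[CO2*] = 0.0340 mmol/L

α₀ = 1 / (1 + K1/[H⁺] + K1K2/[H⁺]²) = 1 / (1 + 10^+1.70 + 10^-0.54)
   = 1 / (1 + 50.119 + 0.28840) = 1/51.407 = 0.01945
[CO2*] = α₀ × DIC = 0.01945 × 1.75 = 0.0340 mmol/L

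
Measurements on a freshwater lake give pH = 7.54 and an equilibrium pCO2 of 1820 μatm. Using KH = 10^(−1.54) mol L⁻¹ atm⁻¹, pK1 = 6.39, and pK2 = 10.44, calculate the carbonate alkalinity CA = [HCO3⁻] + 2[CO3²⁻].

[CO2*] = KH · pCO2 = 10^(−1.54) × 1820×10^-6 = 5.249×10^-5 mol/L
α₀ = 1/(1 + K1/[H⁺] + K1K2/[H⁺]²) = 1/(1 + 10^+1.15 + 10^-1.75) = 0.06604
DIC = [CO2*]/α₀ = 5.249×10^-5 / 0.06604 = 0.7949 mmol/L
CA = (α₁ + 2α₂)·DIC = (0.9328 + 2×0.001174) × 0.7949 = 0.743 mmol/L

CA = 0.743 mmol/L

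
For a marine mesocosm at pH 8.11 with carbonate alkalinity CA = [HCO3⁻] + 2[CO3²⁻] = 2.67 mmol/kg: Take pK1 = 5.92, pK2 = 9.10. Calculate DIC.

DIC = 2.46 mmol/kg

CA = [HCO3⁻] + 2[CO3²⁻] = (α₁ + 2α₂)·DIC
At pH 8.11: [H⁺]/K1 = 10^-2.19 = 0.0064565, K2/[H⁺] = 10^-0.99 = 0.10233
α₁ = 1/(1 + 0.0064565 + 0.10233) = 1/1.1088 = 0.9019; α₂ = α₁·K2/[H⁺] = 0.09229
α₁ + 2α₂ = 1.0865
DIC = CA / (α₁ + 2α₂) = 2.67 / 1.0865 = 2.46 mmol/kg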